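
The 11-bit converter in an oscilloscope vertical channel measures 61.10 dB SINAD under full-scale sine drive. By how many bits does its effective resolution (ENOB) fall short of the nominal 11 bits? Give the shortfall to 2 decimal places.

1.14 bits

ENOB = (SINAD − 1.76)/6.02 = (61.10 − 1.76)/6.02 = 9.8571 bits.
Shortfall = 11 − 9.8571 = 1.1429 bits.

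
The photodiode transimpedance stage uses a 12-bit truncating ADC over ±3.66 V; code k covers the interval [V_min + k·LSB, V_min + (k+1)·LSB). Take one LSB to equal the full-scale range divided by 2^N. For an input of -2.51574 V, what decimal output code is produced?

640

Span: 3.66 V − (-3.66 V) = 7.32 V. LSB = 7.32 V / 2^12 ≈ 1.787 mV.
code = ⌊(V_in − V_min)/LSB⌋ = ⌊(V_in − V_min) × 2^12 / range⌋
     = ⌊(-2.51574 − (-3.66)) × 4096 / 7.32⌋ = ⌊1.14426 × 4096/7.32⌋
     = ⌊640.285⌋ = 640.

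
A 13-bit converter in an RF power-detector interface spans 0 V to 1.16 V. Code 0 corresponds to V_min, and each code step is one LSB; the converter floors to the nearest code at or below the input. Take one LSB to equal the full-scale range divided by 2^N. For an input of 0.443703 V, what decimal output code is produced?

Full-scale range = 1.16 V. LSB = 1.16 V / 2^13 ≈ 141.6 µV.
code = ⌊(V_in − V_min)/LSB⌋ = ⌊(V_in − V_min) × 2^13 / range⌋
     = ⌊(0.443703 − (0)) × 8192 / 1.16⌋ = ⌊0.443703 × 8192/1.16⌋
     = ⌊3133.461⌋ = 3133.

3133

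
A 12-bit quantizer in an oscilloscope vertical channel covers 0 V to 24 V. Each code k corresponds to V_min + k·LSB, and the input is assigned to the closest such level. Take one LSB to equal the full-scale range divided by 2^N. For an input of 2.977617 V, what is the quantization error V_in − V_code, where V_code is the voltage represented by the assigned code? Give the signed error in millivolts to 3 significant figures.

Range is 24 V. LSB = 24 V / 2^12 ≈ 5.859 mV.
Position in LSBs: (2.977617 − (0)) × 4096/24 = 508.1800; rounding gives k = 508.
Reconstructed level: 0 + 508 × 24/4096 V = 2.976562500 V.
V_in − V_code = 2.977617 − (2.976562500) = +1.05 mV.

+1.05 mV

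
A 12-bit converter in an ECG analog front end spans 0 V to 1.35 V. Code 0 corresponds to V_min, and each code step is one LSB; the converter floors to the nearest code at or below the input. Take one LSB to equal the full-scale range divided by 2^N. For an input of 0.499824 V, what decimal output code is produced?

1516

Range is 1.35 V. LSB = 1.35 V / 2^12 ≈ 329.6 µV.
V_in − V_min = 0.499824 − (0) = 0.499824 V.
Divide by LSB: 0.499824 × 4096/1.35 = 1516.5030.
Truncating gives code 1516.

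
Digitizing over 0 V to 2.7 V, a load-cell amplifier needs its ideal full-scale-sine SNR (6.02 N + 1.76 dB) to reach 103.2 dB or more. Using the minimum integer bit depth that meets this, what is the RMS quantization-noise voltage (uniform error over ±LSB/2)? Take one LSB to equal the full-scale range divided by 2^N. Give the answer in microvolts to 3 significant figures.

Range is 2.7 V.
Required N = ⌈(103.2 − 1.76)/6.02⌉ = ⌈16.850⌉ = 17.
Step size = 2.7/131072 V = 20.599 µV.
RMS noise = LSB/√12 = 5.95 µV.

5.95 µV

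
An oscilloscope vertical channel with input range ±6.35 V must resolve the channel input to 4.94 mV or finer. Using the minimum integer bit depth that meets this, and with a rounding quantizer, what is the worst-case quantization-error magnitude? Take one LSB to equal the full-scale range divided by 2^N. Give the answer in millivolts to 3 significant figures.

1.55 mV

Range = 6.35 − (-6.35) = 12.7 V.
12.7 V / 4.94 mV = 2571. Since 2^11 = 2048 and 2^12 = 4096, N = 12.
One LSB is 12.7 V / 4096 = 3.1006 mV.
|e|_max = LSB/2 = 1.55 mV.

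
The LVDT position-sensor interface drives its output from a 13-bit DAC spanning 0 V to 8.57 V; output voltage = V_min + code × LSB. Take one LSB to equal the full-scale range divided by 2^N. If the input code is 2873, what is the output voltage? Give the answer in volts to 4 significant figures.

3.006 V

Full-scale range = 8.57 V. LSB = 8.57 V / 2^13.
V_out = V_min + code × LSB = 0 V + 2873 × 8.57 V / 8192
      = 0 V + 3.00557 V = 3.00557 V.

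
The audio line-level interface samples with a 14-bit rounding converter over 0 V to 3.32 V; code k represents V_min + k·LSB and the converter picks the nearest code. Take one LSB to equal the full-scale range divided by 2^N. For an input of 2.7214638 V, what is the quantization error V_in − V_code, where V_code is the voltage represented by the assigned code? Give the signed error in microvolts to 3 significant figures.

Span = 3.32 V. LSB = 3.32 V / 2^14 ≈ 202.6 µV.
(V_in − V_min)/LSB = (2.7214638 − (0)) × 16384/3.32 = 13430.2599 → nearest code k = 13430.
V_code = 0 + (13430/16384) × 3.32 = 2.7214111328 V.
Error = V_in − V_code = 2.7214638 − (2.7214111328) = +52.7 µV.

+52.7 µV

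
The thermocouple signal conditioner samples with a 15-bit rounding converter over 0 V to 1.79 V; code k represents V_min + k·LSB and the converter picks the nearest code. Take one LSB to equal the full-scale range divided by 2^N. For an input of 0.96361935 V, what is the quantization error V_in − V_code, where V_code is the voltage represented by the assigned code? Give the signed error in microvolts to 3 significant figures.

+8.51 µV

Range is 1.79 V. LSB = 1.79 V / 2^15 ≈ 54.63 µV.
(V_in − V_min)/LSB = (0.96361935 − (0)) × 32768/1.79 = 17640.1558 → nearest code k = 17640.
V_code = 0 + (17640/32768) × 1.79 = 0.96361083984 V.
V_in − V_code = 0.96361935 − (0.96361083984) = +8.51 µV.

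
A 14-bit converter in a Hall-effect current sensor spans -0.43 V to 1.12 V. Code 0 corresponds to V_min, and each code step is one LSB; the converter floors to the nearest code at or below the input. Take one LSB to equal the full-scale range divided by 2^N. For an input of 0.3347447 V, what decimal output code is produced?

Span: 1.12 V − (-0.43 V) = 1.55 V. LSB = 1.55 V / 2^14 ≈ 94.60 µV.
V_in − V_min = 0.3347447 − (-0.43) = 0.7647447 V.
Divide by LSB: 0.7647447 × 16384/1.55 = 8083.5982.
Truncating gives code 8083.

8083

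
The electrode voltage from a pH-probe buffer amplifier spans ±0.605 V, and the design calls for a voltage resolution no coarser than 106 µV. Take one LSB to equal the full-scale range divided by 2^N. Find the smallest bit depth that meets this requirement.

14 bits

The full-scale span is 0.605 − (-0.605) = 1.21 V.
Levels needed ≥ 1.21/106 µV = 11420. 2^14 = 16384 suffices, so N_min = 14.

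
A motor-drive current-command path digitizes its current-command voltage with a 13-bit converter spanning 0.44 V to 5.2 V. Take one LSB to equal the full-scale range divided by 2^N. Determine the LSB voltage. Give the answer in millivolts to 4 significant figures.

The full-scale span is 5.2 − (0.44) = 4.76 V.
There are 2^13 = 8192 steps.
Step size = 4.76/8192 V = 0.5811 mV.

0.5811 mV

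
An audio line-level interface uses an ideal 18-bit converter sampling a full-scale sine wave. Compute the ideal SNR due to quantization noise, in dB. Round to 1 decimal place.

110.1 dB

6.02(18) + 1.76 = 108.36 + 1.76 = 110.12 dB.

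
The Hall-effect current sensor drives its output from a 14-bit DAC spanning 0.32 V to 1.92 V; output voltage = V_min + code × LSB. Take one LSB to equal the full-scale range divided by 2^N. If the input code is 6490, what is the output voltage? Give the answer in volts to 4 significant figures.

0.9538 V

Full-scale range = 1.92 V − (0.32 V) = 1.6 V. LSB = 1.6 V / 2^14.
V_out = 0.32 + 6490 × (1.6/16384) V
      = 0.32 V + 0.633789 V = 0.953789 V.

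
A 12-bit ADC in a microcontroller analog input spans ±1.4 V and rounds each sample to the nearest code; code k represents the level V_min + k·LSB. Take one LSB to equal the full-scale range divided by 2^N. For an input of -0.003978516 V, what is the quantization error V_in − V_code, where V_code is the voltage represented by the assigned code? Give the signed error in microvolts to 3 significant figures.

Full-scale range = 1.4 V − (-1.4 V) = 2.8 V. LSB = 2.8 V / 2^12 ≈ 0.6836 mV.
Position in LSBs: (-0.003978516 − (-1.4)) × 4096/2.8 = 2042.1800; rounding gives k = 2042.
V_code = V_min + k × range/2^12 = -1.4 + 2042 × 2.8/4096 = -0.004101562500 V.
V_in − V_code = -0.003978516 − (-0.004101562500) = +123 µV.

+123 µV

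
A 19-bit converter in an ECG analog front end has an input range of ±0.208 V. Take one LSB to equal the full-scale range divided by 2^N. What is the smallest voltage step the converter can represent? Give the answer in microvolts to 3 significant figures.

Full-scale range = 0.208 V − (-0.208 V) = 0.416 V.
There are 2^19 = 524288 steps.
Step size = 0.416/524288 V = 0.793 µV.

0.793 µV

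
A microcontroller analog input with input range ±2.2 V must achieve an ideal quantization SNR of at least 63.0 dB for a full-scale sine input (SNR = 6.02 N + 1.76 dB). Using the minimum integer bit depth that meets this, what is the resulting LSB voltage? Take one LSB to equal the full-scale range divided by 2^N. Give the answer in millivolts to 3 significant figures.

Span: 2.2 V − (-2.2 V) = 4.4 V.
N ≥ (63.0 − 1.76)/6.02 = 10.173 → N_min = 11.
Step size = 4.4/2048 V = 2.15 mV.

2.15 mV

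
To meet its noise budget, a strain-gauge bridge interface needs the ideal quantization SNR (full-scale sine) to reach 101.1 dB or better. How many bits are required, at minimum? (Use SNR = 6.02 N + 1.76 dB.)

17 bits

Required N = ⌈(101.1 − 1.76)/6.02⌉ = ⌈16.502⌉ = 17.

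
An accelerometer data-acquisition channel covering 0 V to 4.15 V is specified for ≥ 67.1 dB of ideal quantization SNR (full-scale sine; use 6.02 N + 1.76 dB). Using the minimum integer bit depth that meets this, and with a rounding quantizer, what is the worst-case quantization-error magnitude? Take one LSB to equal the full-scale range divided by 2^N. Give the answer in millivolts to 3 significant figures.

V_FS = 4.15 V.
6.02 N + 1.76 ≥ 67.1 gives N ≥ 10.854, so the minimum integer is 11.
Step size = 4.15/2048 V = 2.0264 mV.
|e|_max = LSB/2 = 1.01 mV.

1.01 mV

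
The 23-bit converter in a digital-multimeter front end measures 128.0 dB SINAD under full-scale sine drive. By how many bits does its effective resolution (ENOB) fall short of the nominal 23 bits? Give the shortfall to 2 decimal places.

2.03 bits

ENOB = (SINAD − 1.76)/6.02 = (128.0 − 1.76)/6.02 = 20.9701 bits.
Lost resolution: 23 − 20.9701 = 2.0299 bits.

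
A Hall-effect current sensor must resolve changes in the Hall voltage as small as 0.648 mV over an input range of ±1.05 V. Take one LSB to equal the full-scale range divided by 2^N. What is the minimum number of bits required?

The full-scale span is 1.05 − (-1.05) = 2.1 V.
Required number of levels: 2.1/0.648 mV = 3240.7; smallest N with 2^N ≥ that is 12.

12 bits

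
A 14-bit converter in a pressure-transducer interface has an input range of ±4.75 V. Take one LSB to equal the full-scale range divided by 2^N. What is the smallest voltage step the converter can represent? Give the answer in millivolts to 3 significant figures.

0.580 mV

Full-scale range = 4.75 V − (-4.75 V) = 9.5 V.
2^14 = 16384 levels.
LSB = 9.5 V / 2^14 = 0.580 mV.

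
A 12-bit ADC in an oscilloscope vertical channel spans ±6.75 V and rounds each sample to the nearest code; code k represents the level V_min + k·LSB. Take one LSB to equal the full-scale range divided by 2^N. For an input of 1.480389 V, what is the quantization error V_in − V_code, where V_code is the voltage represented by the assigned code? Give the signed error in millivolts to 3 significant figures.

+0.531 mV

Span: 6.75 V − (-6.75 V) = 13.5 V. LSB = 13.5 V / 2^12 ≈ 3.296 mV.
(V_in − V_min)/LSB = (1.480389 − (-6.75)) × 4096/13.5 = 2497.1610 → nearest code k = 2497.
Reconstructed level: -6.75 + 2497 × 13.5/4096 V = 1.479858398 V.
e = 1.480389 − (1.479858398) = +0.531 mV.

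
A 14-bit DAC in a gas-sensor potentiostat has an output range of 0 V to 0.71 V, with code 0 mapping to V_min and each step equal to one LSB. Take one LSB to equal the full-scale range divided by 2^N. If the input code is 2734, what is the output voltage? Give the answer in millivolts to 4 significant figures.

Range is 0.71 V. LSB = 0.71 V / 2^14.
Output = V_min + (2734/16384) × range = 0 + 0.166870 × 0.71 V
      = 0 + 0.118478 = 0.118478 V.

118.5 mV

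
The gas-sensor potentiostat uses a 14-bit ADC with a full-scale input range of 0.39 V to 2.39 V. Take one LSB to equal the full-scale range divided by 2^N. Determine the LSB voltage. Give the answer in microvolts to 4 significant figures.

122.1 µV

Span: 2.39 V − (0.39 V) = 2 V.
Number of codes = 2^14 = 16384.
LSB = 2 V / 2^14 = 122.1 µV.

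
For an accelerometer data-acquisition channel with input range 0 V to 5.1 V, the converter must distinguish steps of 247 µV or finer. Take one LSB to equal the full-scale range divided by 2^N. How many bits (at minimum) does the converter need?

15 bits

Range is 5.1 V.
Levels needed ≥ 5.1/247 µV = 20650. 2^15 = 32768 suffices, so N_min = 15.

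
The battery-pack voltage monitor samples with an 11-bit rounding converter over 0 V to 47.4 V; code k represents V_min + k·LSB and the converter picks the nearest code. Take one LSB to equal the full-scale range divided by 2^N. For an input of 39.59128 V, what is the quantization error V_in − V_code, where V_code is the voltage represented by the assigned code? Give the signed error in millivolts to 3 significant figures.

Span = 47.4 V. LSB = 47.4 V / 2^11 ≈ 23.14 mV.
(39.59128 − (0)) / LSB = 39.59128 × 2048/47.4 = 1710.6106. Nearest integer: k = 1711.
Reconstructed level: 0 + 1711 × 47.4/2048 V = 39.60029297 V.
Error = V_in − V_code = 39.59128 − (39.60029297) = −9.01 mV.

−9.01 mV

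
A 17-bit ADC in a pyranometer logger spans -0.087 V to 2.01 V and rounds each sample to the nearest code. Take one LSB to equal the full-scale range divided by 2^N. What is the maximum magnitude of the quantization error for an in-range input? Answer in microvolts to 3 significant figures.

Range = 2.01 − (-0.087) = 2.097 V.
Step size = 2.097/131072 V = 15.999 µV.
Worst-case error for round-to-nearest is half an LSB: 8.00 µV.

8.00 µV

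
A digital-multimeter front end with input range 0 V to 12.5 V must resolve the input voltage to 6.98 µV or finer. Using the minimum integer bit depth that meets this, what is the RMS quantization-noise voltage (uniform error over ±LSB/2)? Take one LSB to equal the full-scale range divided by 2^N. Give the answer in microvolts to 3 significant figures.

1.72 µV

V_FS = 12.5 V.
Levels needed ≥ 12.5/6.98 µV = 1.791e6. 2^21 = 2097152 suffices, so N_min = 21.
Step size = 12.5/2097152 V = 5.9605 µV.
V_rms = LSB/√12 = 1.72 µV.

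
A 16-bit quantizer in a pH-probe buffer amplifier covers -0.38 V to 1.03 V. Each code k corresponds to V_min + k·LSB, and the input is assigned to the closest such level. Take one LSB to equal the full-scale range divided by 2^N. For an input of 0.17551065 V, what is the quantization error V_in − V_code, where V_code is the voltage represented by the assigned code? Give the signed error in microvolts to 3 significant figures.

−3.88 µV

The full-scale span is 1.03 − (-0.38) = 1.41 V. LSB = 1.41 V / 2^16 ≈ 21.51 µV.
(V_in − V_min)/LSB = (0.17551065 − (-0.38)) × 65536/1.41 = 25819.8198 → nearest code k = 25820.
Reconstructed level: -0.38 + 25820 × 1.41/65536 V = 0.17551452637 V.
Error = V_in − V_code = 0.17551065 − (0.17551452637) = −3.88 µV.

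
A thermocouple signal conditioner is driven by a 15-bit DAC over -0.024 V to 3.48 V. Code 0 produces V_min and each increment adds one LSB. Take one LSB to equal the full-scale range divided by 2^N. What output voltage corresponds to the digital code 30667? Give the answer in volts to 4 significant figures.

Full-scale range = 3.48 V − (-0.024 V) = 3.504 V. LSB = 3.504 V / 2^15.
Output = V_min + (30667/32768) × range = -0.024 + 0.935883 × 3.504 V
      = -0.024 + 3.27933 = 3.25533 V.

3.255 V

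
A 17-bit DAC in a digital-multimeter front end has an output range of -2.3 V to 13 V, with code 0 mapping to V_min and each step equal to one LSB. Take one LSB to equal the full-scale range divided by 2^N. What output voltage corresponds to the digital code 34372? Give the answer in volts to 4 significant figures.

Range = 13 − (-2.3) = 15.3 V. LSB = 15.3 V / 2^17.
V_out = V_min + code × LSB = -2.3 V + 34372 × 15.3 V / 131072
      = -2.3 V + 4.01223 V = 1.71223 V.

1.712 V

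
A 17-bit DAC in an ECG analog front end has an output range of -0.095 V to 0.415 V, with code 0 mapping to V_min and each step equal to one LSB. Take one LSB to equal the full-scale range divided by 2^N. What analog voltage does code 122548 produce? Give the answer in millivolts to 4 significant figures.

381.8 mV

Full-scale range = 0.415 V − (-0.095 V) = 0.51 V. LSB = 0.51 V / 2^17.
Output = V_min + (122548/131072) × range = -0.095 + 0.934967 × 0.51 V
      = -0.095 + 0.476833 = 0.381833 V.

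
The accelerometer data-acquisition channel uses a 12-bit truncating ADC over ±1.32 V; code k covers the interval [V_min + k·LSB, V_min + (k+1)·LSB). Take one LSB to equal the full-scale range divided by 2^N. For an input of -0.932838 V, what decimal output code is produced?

600

Full-scale range = 1.32 V − (-1.32 V) = 2.64 V. LSB = 2.64 V / 2^12 ≈ 0.6445 mV.
code = ⌊(V_in − V_min)/LSB⌋ = ⌊(V_in − V_min) × 2^12 / range⌋
     = ⌊(-0.932838 − (-1.32)) × 4096 / 2.64⌋ = ⌊0.387162 × 4096/2.64⌋
     = ⌊600.688⌋ = 600.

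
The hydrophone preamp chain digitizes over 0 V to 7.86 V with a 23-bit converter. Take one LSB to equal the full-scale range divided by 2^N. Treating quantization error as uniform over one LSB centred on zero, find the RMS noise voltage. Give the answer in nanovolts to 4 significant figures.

Range is 7.86 V.
LSB = 7.86 V / 2^23 = 0.936985 µV.
For a uniform distribution on [−LSB/2, +LSB/2], V_rms = LSB/√12 = 0.936985 µV/3.4641 = 270.5 nV.

270.5 nV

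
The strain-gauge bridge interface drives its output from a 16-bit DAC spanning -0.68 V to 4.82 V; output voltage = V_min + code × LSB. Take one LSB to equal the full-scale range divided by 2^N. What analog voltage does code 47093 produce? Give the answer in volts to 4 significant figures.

Range = 4.82 − (-0.68) = 5.5 V. LSB = 5.5 V / 2^16.
V_out = -0.68 + 47093 × (5.5/65536) V
      = -0.68 + 3.95220 = 3.27220 V.

3.272 V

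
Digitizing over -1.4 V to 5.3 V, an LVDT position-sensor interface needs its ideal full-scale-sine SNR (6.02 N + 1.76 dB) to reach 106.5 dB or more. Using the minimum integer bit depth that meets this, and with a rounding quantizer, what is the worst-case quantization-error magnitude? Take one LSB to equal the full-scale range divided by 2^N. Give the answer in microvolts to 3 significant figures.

12.8 µV

Span: 5.3 V − (-1.4 V) = 6.7 V.
6.02 N + 1.76 ≥ 106.5 gives N ≥ 17.399, so the minimum integer is 18.
Step size = 6.7/262144 V = 25.558 µV.
Max error for round-to-nearest is LSB/2 = 12.8 µV.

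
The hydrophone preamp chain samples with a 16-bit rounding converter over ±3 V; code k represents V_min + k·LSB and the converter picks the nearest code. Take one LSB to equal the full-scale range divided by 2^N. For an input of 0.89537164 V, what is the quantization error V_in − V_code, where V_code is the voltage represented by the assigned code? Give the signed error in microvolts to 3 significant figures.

−14.1 µV

Full-scale range = 3 V − (-3 V) = 6 V. LSB = 6 V / 2^16 ≈ 91.55 µV.
(V_in − V_min)/LSB = (0.89537164 − (-3)) × 65536/6 = 42547.8460 → nearest code k = 42548.
Reconstructed level: -3 + 42548 × 6/65536 V = 0.89538574219 V.
Error = V_in − V_code = 0.89537164 − (0.89538574219) = −14.1 µV.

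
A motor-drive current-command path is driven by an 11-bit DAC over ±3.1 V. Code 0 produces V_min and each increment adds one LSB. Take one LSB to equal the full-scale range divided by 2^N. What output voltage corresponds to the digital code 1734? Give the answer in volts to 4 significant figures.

Span: 3.1 V − (-3.1 V) = 6.2 V. LSB = 6.2 V / 2^11.
Output = V_min + (1734/2048) × range = -3.1 + 0.846680 × 6.2 V
      = -3.1 V + 5.24941 V = 2.14941 V.

2.149 V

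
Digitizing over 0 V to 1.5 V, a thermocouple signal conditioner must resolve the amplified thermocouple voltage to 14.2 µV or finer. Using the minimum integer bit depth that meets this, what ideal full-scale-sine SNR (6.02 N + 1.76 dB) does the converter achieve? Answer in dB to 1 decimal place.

Span = 1.5 V.
Required number of levels: 1.5/14.2 µV = 105630; smallest N with 2^N ≥ that is 17.
Ideal SNR at N = 17: 6.02·17 + 1.76 = 104.1 dB.

104.1 dB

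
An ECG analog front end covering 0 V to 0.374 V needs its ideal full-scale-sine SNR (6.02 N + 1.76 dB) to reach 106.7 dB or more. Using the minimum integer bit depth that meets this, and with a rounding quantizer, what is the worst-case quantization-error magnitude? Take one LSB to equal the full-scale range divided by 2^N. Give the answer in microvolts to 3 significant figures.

0.713 µV

V_FS = 0.374 V.
6.02 N + 1.76 ≥ 106.7 gives N ≥ 17.432, so the minimum integer is 18.
Step size = 0.374/262144 V = 1.4267 µV.
Half an LSB is 0.713 µV.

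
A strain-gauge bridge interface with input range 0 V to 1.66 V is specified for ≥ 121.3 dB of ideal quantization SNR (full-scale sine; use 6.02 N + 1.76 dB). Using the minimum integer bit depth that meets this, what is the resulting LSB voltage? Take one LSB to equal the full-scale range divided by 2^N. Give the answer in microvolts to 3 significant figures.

Span = 1.66 V.
N ≥ (121.3 − 1.76)/6.02 = 19.857 → N_min = 20.
LSB = 1.66 V ÷ 2^20 = 1.66/1048576 V = 1.58 µV.

1.58 µV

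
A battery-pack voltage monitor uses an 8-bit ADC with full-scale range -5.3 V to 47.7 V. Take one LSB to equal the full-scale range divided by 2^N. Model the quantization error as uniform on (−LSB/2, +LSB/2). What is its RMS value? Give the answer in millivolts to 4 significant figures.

59.76 mV

The full-scale span is 47.7 − (-5.3) = 53 V.
LSB = 53 V / 2^8 = 207.031 mV.
σ_q = LSB/√12 = 207.031 mV/3.4641 = 59.76 mV.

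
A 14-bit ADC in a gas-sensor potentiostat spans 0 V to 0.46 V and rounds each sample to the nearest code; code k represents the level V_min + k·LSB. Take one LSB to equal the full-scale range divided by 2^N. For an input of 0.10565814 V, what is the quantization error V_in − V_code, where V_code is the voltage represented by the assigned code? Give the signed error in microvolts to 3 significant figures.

+7.51 µV

Full-scale range = 0.46 V. LSB = 0.46 V / 2^14 ≈ 28.08 µV.
(0.10565814 − (0)) / LSB = 0.10565814 × 16384/0.46 = 3763.2673. Nearest integer: k = 3763.
V_code = V_min + k × range/2^14 = 0 + 3763 × 0.46/16384 = 0.10565063477 V.
e = 0.10565814 − (0.10565063477) = +7.51 µV.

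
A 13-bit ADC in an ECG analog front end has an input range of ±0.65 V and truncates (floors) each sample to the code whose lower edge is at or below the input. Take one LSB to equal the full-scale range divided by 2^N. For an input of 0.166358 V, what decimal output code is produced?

Full-scale range = 0.65 V − (-0.65 V) = 1.3 V. LSB = 1.3 V / 2^13 ≈ 158.7 µV.
(V_in − V_min) × 2^13/range = (0.166358 − (-0.65)) × 8192/1.3 = 5144.311.
Floor → code = 5144.

5144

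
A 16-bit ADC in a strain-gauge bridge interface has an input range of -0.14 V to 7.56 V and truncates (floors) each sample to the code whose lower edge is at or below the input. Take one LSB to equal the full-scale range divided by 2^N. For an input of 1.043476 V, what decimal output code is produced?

Range = 7.56 − (-0.14) = 7.7 V. LSB = 7.7 V / 2^16 ≈ 117.5 µV.
V_in − V_min = 1.043476 − (-0.14) = 1.183476 V.
Divide by LSB: 1.183476 × 65536/7.7 = 10072.7640.
Truncating gives code 10072.

10072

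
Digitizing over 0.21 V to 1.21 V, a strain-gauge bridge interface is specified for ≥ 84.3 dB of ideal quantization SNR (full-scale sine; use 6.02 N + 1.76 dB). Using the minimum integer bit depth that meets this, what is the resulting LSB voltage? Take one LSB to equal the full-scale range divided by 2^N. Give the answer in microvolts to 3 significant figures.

The full-scale span is 1.21 − (0.21) = 1 V.
Required N = ⌈(84.3 − 1.76)/6.02⌉ = ⌈13.711⌉ = 14.
LSB = 1 V / 2^14 = 61.0 µV.

61.0 µV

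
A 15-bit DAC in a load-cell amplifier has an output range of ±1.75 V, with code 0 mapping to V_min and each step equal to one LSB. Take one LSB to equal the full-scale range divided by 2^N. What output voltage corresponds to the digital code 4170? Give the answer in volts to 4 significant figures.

Full-scale range = 1.75 V − (-1.75 V) = 3.5 V. LSB = 3.5 V / 2^15.
V_out = -1.75 + 4170 × (3.5/32768) V
      = -1.75 V + 0.445404 V = -1.30460 V.

-1.305 V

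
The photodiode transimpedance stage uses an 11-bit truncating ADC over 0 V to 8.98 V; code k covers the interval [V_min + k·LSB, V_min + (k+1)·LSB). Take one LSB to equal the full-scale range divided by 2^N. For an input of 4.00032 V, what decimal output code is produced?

V_FS = 8.98 V. LSB = 8.98 V / 2^11 ≈ 4.385 mV.
code = ⌊(V_in − V_min)/LSB⌋ = ⌊(V_in − V_min) × 2^11 / range⌋
     = ⌊(4.00032 − (0)) × 2048 / 8.98⌋ = ⌊4.00032 × 2048/8.98⌋
     = ⌊912.322⌋ = 912.

912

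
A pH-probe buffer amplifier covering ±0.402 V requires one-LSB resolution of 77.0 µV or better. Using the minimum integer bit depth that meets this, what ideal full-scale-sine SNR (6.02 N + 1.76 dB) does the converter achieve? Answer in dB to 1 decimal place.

86.0 dB

Full-scale range = 0.402 V − (-0.402 V) = 0.804 V.
Need 2^N ≥ 0.804 V / 77.0 µV = 10440 → N_min = 14.
SNR = 6.02 × 14 + 1.76 = 86.04 dB.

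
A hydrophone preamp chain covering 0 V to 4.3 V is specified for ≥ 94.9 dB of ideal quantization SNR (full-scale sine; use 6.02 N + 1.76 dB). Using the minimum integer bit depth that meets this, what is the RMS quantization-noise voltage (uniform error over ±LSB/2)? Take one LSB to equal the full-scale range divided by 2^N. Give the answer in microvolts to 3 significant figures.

18.9 µV

Full-scale range = 4.3 V.
Required N = ⌈(94.9 − 1.76)/6.02⌉ = ⌈15.472⌉ = 16.
Step size = 4.3/65536 V = 65.613 µV.
V_rms = LSB/√12 = 18.9 µV.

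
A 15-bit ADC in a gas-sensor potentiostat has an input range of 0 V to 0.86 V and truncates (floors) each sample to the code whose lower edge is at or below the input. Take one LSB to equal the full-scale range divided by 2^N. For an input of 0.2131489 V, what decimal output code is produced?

Range is 0.86 V. LSB = 0.86 V / 2^15 ≈ 26.25 µV.
(V_in − V_min) × 2^15/range = (0.2131489 − (0)) × 32768/0.86 = 8121.469.
Floor → code = 8121.

8121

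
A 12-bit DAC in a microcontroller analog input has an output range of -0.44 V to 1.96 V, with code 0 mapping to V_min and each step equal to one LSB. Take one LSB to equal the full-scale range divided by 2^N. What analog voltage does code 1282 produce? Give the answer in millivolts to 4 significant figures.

Range = 1.96 − (-0.44) = 2.4 V. LSB = 2.4 V / 2^12.
V_out = V_min + code × LSB = -0.44 V + 1282 × 2.4 V / 4096
      = -0.44 V + 0.751172 V = 0.311172 V.

311.2 mV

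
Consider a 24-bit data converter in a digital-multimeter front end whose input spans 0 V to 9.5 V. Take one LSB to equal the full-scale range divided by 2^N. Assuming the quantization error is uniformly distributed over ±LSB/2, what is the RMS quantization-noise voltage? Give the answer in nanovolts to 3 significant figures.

163 nV

V_FS = 9.5 V.
LSB = 9.5 V / 2^24 = 0.56624 µV.
For a uniform distribution on [−LSB/2, +LSB/2], V_rms = LSB/√12 = 0.56624 µV/3.4641 = 163 nV.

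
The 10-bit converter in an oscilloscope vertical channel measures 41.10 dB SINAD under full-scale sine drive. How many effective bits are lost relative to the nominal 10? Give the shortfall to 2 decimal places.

3.47 bits

Effective bits = (41.10 − 1.76)/6.02 = 6.5349.
10 − 6.5349 = 3.47 bits below nominal.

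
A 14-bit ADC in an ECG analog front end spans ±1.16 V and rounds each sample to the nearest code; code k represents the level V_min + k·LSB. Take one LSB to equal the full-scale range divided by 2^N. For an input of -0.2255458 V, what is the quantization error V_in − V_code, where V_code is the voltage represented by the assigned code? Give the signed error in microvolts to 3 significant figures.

+25.5 µV

Span: 1.16 V − (-1.16 V) = 2.32 V. LSB = 2.32 V / 2^14 ≈ 141.6 µV.
Position in LSBs: (-0.2255458 − (-1.16)) × 16384/2.32 = 6599.1800; rounding gives k = 6599.
V_code = -1.16 + (6599/16384) × 2.32 = -0.22557128906 V.
e = -0.2255458 − (-0.22557128906) = +25.5 µV.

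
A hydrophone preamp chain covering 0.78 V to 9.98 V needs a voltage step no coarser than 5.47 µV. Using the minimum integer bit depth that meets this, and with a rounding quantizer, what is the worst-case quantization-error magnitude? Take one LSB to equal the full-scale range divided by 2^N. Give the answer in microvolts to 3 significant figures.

2.19 µV

Span: 9.98 V − (0.78 V) = 9.2 V.
Required number of levels: 9.2/5.47 µV = 1.6819e6; smallest N with 2^N ≥ that is 21.
Step size = 9.2/2097152 V = 4.3869 µV.
|e|_max = LSB/2 = 2.19 µV.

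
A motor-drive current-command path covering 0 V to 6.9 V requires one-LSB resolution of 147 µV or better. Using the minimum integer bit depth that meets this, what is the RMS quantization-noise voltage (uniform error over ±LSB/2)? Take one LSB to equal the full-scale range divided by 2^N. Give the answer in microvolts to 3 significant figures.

30.4 µV

Range is 6.9 V.
Required number of levels: 6.9/147 µV = 46939; smallest N with 2^N ≥ that is 16.
LSB = 6.9 V / 2^16 = 105.29 µV.
V_rms = LSB/√12 = 30.4 µV.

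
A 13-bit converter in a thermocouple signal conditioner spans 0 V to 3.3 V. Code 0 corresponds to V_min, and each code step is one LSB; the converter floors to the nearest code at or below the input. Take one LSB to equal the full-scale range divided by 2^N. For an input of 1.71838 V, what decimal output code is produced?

4265

Full-scale range = 3.3 V. LSB = 3.3 V / 2^13 ≈ 402.8 µV.
(V_in − V_min) × 2^13/range = (1.71838 − (0)) × 8192/3.3 = 4265.748.
Floor → code = 4265.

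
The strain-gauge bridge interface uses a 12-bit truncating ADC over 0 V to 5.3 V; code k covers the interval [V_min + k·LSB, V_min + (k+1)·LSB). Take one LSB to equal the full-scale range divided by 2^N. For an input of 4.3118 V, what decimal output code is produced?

Full-scale range = 5.3 V. LSB = 5.3 V / 2^12 ≈ 1.294 mV.
code = ⌊(V_in − V_min)/LSB⌋ = ⌊(V_in − V_min) × 2^12 / range⌋
     = ⌊(4.3118 − (0)) × 4096 / 5.3⌋ = ⌊4.3118 × 4096/5.3⌋
     = ⌊3332.289⌋ = 3332.

3332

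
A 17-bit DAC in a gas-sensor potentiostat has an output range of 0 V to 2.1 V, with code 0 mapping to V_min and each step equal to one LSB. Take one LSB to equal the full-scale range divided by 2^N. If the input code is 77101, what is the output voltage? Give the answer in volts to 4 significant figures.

1.235 V

Span = 2.1 V. LSB = 2.1 V / 2^17.
V_out = 0 + 77101 × (2.1/131072) V
      = 0 + 1.23529 = 1.23529 V.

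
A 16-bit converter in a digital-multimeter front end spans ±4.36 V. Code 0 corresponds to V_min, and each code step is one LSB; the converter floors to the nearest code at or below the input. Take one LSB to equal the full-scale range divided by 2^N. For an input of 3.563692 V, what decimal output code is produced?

The full-scale span is 4.36 − (-4.36) = 8.72 V. LSB = 8.72 V / 2^16 ≈ 133.1 µV.
V_in − V_min = 3.563692 − (-4.36) = 7.923692 V.
Divide by LSB: 7.923692 × 65536/8.72 = 59551.2705.
Truncating gives code 59551.

59551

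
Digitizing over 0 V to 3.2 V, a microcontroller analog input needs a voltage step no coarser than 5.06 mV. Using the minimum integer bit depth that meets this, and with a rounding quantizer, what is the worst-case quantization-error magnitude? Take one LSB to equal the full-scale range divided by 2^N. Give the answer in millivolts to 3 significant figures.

1.56 mV

Span = 3.2 V.
Required number of levels: 3.2/5.06 mV = 632.41; smallest N with 2^N ≥ that is 10.
One LSB is 3.2 V / 1024 = 3.1250 mV.
Max error for round-to-nearest is LSB/2 = 1.56 mV.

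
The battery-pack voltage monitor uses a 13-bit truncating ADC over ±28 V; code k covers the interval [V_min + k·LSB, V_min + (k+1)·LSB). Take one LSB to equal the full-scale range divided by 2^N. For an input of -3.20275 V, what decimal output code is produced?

3627

Span: 28 V − (-28 V) = 56 V. LSB = 56 V / 2^13 ≈ 6.836 mV.
code = ⌊(V_in − V_min)/LSB⌋ = ⌊(V_in − V_min) × 2^13 / range⌋
     = ⌊(-3.20275 − (-28)) × 8192 / 56⌋ = ⌊24.79725 × 8192/56⌋
     = ⌊3627.483⌋ = 3627.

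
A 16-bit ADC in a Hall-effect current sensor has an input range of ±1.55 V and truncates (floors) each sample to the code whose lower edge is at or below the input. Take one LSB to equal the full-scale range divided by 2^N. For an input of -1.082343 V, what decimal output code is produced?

9886

Span: 1.55 V − (-1.55 V) = 3.1 V. LSB = 3.1 V / 2^16 ≈ 47.30 µV.
(V_in − V_min) × 2^16/range = (-1.082343 − (-1.55)) × 65536/3.1 = 9886.571.
Floor → code = 9886.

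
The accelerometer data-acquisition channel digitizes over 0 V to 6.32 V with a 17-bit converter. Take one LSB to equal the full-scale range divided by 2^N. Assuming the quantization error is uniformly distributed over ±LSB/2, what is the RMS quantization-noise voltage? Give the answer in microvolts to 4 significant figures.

Span = 6.32 V.
One LSB is 6.32 V / 131072 = 48.2178 µV.
σ_q = LSB/√12 = 48.2178 µV/3.4641 = 13.92 µV.

13.92 µV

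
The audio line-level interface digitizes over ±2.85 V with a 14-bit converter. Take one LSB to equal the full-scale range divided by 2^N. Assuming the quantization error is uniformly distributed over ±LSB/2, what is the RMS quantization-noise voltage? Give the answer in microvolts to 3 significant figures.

Full-scale range = 2.85 V − (-2.85 V) = 5.7 V.
Step size = 5.7/16384 V = 347.90 µV.
σ_q = LSB/√12 = 347.90 µV/3.4641 = 100 µV.

100 µV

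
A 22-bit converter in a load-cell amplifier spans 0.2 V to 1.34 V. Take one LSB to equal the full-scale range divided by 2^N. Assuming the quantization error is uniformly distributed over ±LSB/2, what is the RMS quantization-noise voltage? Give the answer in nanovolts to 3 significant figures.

78.5 nV

Full-scale range = 1.34 V − (0.2 V) = 1.14 V.
One LSB is 1.14 V / 4194304 = 271.80 nV.
RMS of a uniform error over width LSB is LSB/√12 = 78.5 nV.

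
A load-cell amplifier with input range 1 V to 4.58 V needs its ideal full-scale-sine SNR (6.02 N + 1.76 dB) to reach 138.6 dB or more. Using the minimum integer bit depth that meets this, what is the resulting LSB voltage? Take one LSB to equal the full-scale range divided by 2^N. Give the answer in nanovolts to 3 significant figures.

Span: 4.58 V − (1 V) = 3.58 V.
Solving 6.02 N ≥ 138.6 − 1.76: N ≥ 22.731. Round up → N = 23.
LSB = 3.58 V / 2^23 = 427 nV.

427 nV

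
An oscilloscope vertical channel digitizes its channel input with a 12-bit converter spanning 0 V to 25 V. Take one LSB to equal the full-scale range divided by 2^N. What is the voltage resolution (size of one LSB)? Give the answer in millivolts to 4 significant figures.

6.104 mV

Span = 25 V.
Number of codes = 2^12 = 4096.
LSB = 25 V / 2^12 = 6.104 mV.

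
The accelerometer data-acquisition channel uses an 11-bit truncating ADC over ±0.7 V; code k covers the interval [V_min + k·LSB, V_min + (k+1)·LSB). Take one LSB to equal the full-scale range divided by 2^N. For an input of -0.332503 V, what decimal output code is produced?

537

Span: 0.7 V − (-0.7 V) = 1.4 V. LSB = 1.4 V / 2^11 ≈ 0.6836 mV.
V_in − V_min = -0.332503 − (-0.7) = 0.367497 V.
Divide by LSB: 0.367497 × 2048/1.4 = 537.5956.
Truncating gives code 537.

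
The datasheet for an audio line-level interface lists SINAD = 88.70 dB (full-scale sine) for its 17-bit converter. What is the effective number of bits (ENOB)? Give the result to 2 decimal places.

ENOB = (SINAD − 1.76) / 6.02 = (88.70 − 1.76) / 6.02 = 86.94 / 6.02 = 14.4419.

14.44 bits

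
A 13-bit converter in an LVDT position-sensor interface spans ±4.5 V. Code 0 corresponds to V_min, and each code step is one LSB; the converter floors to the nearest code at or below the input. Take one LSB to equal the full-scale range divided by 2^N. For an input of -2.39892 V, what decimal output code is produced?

Span: 4.5 V − (-4.5 V) = 9 V. LSB = 9 V / 2^13 ≈ 1.099 mV.
code = ⌊(V_in − V_min)/LSB⌋ = ⌊(V_in − V_min) × 2^13 / range⌋
     = ⌊(-2.39892 − (-4.5)) × 8192 / 9⌋ = ⌊2.10108 × 8192/9⌋
     = ⌊1912.450⌋ = 1912.

1912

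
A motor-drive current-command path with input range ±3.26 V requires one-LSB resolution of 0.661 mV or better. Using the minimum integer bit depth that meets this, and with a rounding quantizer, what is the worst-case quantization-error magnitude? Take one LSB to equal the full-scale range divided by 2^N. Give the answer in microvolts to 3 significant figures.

199 µV

Span: 3.26 V − (-3.26 V) = 6.52 V.
Levels needed ≥ 6.52/0.661 mV = 9864. 2^14 = 16384 suffices, so N_min = 14.
One LSB is 6.52 V / 16384 = 397.95 µV.
Max error for round-to-nearest is LSB/2 = 199 µV.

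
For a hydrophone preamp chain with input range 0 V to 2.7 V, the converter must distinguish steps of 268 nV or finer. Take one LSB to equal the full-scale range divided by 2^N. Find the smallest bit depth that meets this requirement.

24 bits

V_FS = 2.7 V.
Required number of levels: 2.7/268 nV = 1.0075e7; smallest N with 2^N ≥ that is 24.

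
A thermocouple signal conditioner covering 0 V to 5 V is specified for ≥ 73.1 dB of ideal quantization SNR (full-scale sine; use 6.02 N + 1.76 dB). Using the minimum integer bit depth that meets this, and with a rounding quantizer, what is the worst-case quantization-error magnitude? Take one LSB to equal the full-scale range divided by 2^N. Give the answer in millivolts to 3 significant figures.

Range is 5 V.
Solving 6.02 N ≥ 73.1 − 1.76: N ≥ 11.850. Round up → N = 12.
LSB = 5 V / 2^12 = 1.2207 mV.
|e|_max = LSB/2 = 0.610 mV.

0.610 mV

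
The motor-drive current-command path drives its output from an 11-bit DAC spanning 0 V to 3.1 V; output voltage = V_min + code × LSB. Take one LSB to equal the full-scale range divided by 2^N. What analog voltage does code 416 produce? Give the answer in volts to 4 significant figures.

0.6297 V

Range is 3.1 V. LSB = 3.1 V / 2^11.
V_out = 0 + 416 × (3.1/2048) V
      = 0 + 0.629688 = 0.629688 V.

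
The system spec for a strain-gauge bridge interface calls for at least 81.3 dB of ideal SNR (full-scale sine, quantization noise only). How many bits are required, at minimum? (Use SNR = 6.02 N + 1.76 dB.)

Required N = ⌈(81.3 − 1.76)/6.02⌉ = ⌈13.213⌉ = 14.

14 bits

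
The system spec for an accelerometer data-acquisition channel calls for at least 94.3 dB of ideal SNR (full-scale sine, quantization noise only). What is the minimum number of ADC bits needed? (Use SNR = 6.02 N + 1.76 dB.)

N ≥ (94.3 − 1.76)/6.02 = 15.372 → N_min = 16.

16 bits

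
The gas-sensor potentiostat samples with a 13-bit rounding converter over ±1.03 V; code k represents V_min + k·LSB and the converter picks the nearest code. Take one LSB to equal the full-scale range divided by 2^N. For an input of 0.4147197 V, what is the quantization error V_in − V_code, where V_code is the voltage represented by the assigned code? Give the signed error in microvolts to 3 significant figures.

The full-scale span is 1.03 − (-1.03) = 2.06 V. LSB = 2.06 V / 2^13 ≈ 251.5 µV.
(V_in − V_min)/LSB = (0.4147197 − (-1.03)) × 8192/2.06 = 5745.2154 → nearest code k = 5745.
V_code = V_min + k × range/2^13 = -1.03 + 5745 × 2.06/8192 = 0.4146655273 V.
Error = V_in − V_code = 0.4147197 − (0.4146655273) = +54.2 µV.

+54.2 µV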